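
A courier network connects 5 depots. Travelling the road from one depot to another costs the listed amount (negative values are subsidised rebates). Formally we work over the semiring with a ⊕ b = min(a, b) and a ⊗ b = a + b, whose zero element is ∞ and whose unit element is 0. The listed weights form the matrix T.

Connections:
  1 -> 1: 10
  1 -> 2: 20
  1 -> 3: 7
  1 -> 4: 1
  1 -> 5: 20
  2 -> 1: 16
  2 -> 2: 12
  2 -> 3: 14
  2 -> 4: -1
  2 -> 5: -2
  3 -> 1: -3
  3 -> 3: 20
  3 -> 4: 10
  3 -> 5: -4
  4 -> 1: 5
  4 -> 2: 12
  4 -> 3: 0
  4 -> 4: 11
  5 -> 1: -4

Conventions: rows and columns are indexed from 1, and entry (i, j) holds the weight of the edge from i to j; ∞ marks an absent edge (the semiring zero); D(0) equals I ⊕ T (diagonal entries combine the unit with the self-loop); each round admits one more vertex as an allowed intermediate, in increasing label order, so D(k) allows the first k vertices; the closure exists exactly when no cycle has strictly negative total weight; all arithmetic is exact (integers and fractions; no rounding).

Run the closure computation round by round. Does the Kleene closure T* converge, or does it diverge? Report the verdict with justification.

D(0):
  [0, 20, 7, 1, 20]
  [16, 0, 14, -1, -2]
  [-3, ∞, 0, 10, -4]
  [5, 12, 0, 0, ∞]
  [-4, ∞, ∞, ∞, 0]
D(1):
  [0, 20, 7, 1, 20]
  [16, 0, 14, -1, -2]
  [-3, 17, 0, -2, -4]
  [5, 12, 0, 0, 25]
  [-4, 16, 3, -3, 0]
D(2):
  [0, 20, 7, 1, 18]
  [16, 0, 14, -1, -2]
  [-3, 17, 0, -2, -4]
  [5, 12, 0, 0, 10]
  [-4, 16, 3, -3, 0]
Detection: at round 3, diagonal entry (4, 4) turns strictly negative.
Key observation: the cycle 4->3->1->4 has total weight 0 + (-3) + 1, which is strictly negative.
Answer: DIVERGES — negative cycle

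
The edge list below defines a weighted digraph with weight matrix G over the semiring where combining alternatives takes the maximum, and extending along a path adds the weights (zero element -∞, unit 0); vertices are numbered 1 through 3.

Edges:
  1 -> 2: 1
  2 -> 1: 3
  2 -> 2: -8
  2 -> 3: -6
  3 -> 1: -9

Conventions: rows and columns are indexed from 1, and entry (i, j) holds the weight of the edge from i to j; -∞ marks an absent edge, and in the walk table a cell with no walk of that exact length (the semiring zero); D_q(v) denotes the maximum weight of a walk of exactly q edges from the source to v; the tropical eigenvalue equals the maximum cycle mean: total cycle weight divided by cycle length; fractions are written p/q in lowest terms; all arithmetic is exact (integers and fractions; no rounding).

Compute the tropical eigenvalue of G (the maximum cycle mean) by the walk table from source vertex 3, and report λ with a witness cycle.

q=0: [-∞, -∞, 0]
q=1: [-9, -∞, -∞]
q=2: [-∞, -8, -∞]
q=3: [-5, -16, -14]
Optimal cycle mean attained by: cycle 1->2->1, total 1 + 3, length 2.
Answer: λ = 2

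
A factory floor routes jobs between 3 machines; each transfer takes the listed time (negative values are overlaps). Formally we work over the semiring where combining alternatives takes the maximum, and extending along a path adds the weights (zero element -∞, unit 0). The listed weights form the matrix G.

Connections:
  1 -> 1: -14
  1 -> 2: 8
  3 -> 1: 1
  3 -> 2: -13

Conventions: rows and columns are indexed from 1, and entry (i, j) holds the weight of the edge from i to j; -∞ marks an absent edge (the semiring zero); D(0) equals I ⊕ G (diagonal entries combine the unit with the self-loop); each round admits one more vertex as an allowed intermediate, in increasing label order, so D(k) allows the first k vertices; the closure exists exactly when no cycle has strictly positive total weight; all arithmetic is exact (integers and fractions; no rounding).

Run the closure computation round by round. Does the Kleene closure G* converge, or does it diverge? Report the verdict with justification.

D(0):
  [0, 8, -∞]
  [-∞, 0, -∞]
  [1, -13, 0]
D(1):
  [0, 8, -∞]
  [-∞, 0, -∞]
  [1, 9, 0]
D(2):
  [0, 8, -∞]
  [-∞, 0, -∞]
  [1, 9, 0]
D(3):
  [0, 8, -∞]
  [-∞, 0, -∞]
  [1, 9, 0]
Key observation: every diagonal entry stays at the unit through all rounds, so no improving cycle exists.
Answer: CONVERGES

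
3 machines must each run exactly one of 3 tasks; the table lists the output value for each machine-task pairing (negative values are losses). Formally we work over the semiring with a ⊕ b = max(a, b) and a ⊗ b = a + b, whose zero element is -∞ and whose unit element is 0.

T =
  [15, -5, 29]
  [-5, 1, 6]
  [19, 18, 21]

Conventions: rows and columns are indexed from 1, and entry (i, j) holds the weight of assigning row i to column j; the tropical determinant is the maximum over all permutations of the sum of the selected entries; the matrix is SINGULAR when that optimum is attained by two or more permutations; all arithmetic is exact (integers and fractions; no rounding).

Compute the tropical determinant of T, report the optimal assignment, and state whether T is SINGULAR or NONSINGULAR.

σ = (1, 2, 3): 15 + 1 + 21 = 37
σ = (1, 3, 2): 15 + 6 + 18 = 39
σ = (2, 1, 3): (-5) + (-5) + 21 = 11
σ = (2, 3, 1): (-5) + 6 + 19 = 20
σ = (3, 1, 2): 29 + (-5) + 18 = 42
σ = (3, 2, 1): 29 + 1 + 19 = 49
Optimal value attained by: σ = (3, 2, 1).
Answer: det⊕(T) = 49; verdict: NONSINGULAR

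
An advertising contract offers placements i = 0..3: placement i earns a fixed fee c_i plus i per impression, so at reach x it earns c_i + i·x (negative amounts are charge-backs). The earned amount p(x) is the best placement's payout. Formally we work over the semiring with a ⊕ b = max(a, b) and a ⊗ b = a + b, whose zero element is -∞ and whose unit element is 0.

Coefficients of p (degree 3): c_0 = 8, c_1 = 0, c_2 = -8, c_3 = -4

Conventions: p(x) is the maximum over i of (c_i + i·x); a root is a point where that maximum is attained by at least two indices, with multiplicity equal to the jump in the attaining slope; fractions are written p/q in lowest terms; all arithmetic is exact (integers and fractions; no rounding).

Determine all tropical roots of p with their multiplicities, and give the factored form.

hull edge (i=0, c=8) to (i=3, c=-4): slope -4, span 3
Factored form: p(x) = -4 ⊗ (x ⊕ 4) ⊗ (x ⊕ 4) ⊗ (x ⊕ 4)
Answer: roots = 4 (mult 3)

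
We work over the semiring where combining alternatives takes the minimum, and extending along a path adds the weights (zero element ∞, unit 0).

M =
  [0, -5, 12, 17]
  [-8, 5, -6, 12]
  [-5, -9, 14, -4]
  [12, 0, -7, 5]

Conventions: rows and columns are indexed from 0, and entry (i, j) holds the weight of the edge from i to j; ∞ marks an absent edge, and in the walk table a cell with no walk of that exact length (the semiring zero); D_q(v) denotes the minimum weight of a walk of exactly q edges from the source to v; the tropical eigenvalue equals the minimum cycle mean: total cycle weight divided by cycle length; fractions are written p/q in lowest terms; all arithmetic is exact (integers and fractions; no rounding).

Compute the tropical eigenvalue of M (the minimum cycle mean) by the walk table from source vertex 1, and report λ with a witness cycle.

q=0: [∞, 0, ∞, ∞]
q=1: [-8, 5, -6, 12]
q=2: [-11, -15, -1, -10]
q=3: [-23, -16, -21, -5]
q=4: [-26, -30, -22, -25]
Optimal cycle mean attained by: cycle 1->2->1, total (-6) + (-9), length 2.
Answer: λ = -15/2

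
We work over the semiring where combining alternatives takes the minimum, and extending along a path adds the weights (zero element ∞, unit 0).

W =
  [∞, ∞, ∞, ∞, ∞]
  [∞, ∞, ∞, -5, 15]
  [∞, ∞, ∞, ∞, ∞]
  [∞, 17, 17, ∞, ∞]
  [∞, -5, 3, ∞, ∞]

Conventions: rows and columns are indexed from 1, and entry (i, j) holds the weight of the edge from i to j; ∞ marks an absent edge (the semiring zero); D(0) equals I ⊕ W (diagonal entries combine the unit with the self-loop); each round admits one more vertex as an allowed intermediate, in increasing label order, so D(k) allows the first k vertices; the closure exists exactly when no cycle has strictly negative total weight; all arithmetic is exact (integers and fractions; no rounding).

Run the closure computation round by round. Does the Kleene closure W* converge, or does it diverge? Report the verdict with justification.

D(0):
  [0, ∞, ∞, ∞, ∞]
  [∞, 0, ∞, -5, 15]
  [∞, ∞, 0, ∞, ∞]
  [∞, 17, 17, 0, ∞]
  [∞, -5, 3, ∞, 0]
D(1):
  [0, ∞, ∞, ∞, ∞]
  [∞, 0, ∞, -5, 15]
  [∞, ∞, 0, ∞, ∞]
  [∞, 17, 17, 0, ∞]
  [∞, -5, 3, ∞, 0]
D(2):
  [0, ∞, ∞, ∞, ∞]
  [∞, 0, ∞, -5, 15]
  [∞, ∞, 0, ∞, ∞]
  [∞, 17, 17, 0, 32]
  [∞, -5, 3, -10, 0]
D(3):
  [0, ∞, ∞, ∞, ∞]
  [∞, 0, ∞, -5, 15]
  [∞, ∞, 0, ∞, ∞]
  [∞, 17, 17, 0, 32]
  [∞, -5, 3, -10, 0]
D(4):
  [0, ∞, ∞, ∞, ∞]
  [∞, 0, 12, -5, 15]
  [∞, ∞, 0, ∞, ∞]
  [∞, 17, 17, 0, 32]
  [∞, -5, 3, -10, 0]
D(5):
  [0, ∞, ∞, ∞, ∞]
  [∞, 0, 12, -5, 15]
  [∞, ∞, 0, ∞, ∞]
  [∞, 17, 17, 0, 32]
  [∞, -5, 3, -10, 0]
Key observation: every diagonal entry stays at the unit through all rounds, so no improving cycle exists.
Answer: CONVERGES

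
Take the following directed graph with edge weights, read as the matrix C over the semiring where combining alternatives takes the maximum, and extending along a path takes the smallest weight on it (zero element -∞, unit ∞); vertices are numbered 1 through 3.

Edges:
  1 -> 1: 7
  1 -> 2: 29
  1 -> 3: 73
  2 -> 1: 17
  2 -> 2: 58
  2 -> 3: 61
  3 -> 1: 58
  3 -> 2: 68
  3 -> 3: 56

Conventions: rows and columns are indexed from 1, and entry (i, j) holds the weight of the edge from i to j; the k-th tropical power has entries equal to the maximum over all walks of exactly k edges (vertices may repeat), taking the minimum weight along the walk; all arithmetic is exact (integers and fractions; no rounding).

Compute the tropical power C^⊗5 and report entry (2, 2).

C^⊗2:
  [58, 68, 56]
  [58, 61, 58]
  [56, 58, 61]
C^⊗3:
  [56, 58, 61]
  [58, 58, 61]
  [58, 61, 58]
C^⊗4:
  [58, 61, 58]
  [58, 61, 58]
  [58, 58, 61]
C^⊗5:
  [58, 58, 61]
  [58, 58, 61]
  [58, 61, 58]
Key observation: the optimum is the walk 2->2->3->2->3->2, with weight 58 min 61 min 68 min 61 min 68 = 58.
Optimal value attained by: walk 2->2->3->2->3->2.
Answer: (C^⊗5)[2][2] = 58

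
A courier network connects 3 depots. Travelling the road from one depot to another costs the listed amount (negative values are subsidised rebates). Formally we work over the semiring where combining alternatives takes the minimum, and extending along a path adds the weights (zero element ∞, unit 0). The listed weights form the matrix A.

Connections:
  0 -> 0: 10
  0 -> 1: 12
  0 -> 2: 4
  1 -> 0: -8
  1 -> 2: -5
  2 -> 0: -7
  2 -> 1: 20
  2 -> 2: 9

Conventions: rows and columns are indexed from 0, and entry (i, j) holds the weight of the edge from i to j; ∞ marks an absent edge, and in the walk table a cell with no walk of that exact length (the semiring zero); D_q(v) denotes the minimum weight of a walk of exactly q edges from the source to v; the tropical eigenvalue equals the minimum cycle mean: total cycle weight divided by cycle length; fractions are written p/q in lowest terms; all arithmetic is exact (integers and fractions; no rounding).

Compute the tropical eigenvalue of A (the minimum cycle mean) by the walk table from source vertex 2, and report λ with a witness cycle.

q=0: [∞, ∞, 0]
q=1: [-7, 20, 9]
q=2: [2, 5, -3]
q=3: [-10, 14, 0]
Optimal cycle mean attained by: cycle 0->2->0, total 4 + (-7), length 2.
Answer: λ = -3/2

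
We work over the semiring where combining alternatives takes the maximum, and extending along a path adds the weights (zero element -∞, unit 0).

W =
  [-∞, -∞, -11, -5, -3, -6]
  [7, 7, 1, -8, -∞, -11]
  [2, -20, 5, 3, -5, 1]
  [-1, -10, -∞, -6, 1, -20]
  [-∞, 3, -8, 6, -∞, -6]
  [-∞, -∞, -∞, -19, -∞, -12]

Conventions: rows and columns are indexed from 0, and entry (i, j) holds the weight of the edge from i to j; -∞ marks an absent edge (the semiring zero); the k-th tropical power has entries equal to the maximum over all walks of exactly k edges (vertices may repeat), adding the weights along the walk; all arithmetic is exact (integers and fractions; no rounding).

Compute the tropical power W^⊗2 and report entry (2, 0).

W^⊗2:
  [-6, 0, -6, 3, -4, -9]
  [14, 14, 8, 4, 4, 2]
  [7, -2, 10, 8, 4, 6]
  [-3, 4, -7, 7, -4, -5]
  [10, 10, 4, 0, 7, -7]
  [-20, -29, -∞, -25, -18, -24]
Key observation: the optimum is the walk 2->2->0, with weight 5 + 2 = 7.
Optimal value attained by: walk 2->2->0.
Answer: (W^⊗2)[2][0] = 7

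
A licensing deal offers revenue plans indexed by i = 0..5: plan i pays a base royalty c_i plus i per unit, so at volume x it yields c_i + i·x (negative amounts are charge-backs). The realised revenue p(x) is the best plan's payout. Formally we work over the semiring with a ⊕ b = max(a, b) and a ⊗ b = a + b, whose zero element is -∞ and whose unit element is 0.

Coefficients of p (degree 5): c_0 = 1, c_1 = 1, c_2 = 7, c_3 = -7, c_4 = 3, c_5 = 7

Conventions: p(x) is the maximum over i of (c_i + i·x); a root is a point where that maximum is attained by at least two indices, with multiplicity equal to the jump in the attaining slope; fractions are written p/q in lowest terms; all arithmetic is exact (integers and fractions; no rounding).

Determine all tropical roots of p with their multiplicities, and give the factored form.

hull edge (i=0, c=1) to (i=2, c=7): slope 3, span 2
hull edge (i=2, c=7) to (i=5, c=7): slope 0, span 3
Factored form: p(x) = 7 ⊗ (x ⊕ (-3)) ⊗ (x ⊕ (-3)) ⊗ (x ⊕ 0) ⊗ (x ⊕ 0) ⊗ (x ⊕ 0)
Answer: roots = -3 (mult 2), 0 (mult 3)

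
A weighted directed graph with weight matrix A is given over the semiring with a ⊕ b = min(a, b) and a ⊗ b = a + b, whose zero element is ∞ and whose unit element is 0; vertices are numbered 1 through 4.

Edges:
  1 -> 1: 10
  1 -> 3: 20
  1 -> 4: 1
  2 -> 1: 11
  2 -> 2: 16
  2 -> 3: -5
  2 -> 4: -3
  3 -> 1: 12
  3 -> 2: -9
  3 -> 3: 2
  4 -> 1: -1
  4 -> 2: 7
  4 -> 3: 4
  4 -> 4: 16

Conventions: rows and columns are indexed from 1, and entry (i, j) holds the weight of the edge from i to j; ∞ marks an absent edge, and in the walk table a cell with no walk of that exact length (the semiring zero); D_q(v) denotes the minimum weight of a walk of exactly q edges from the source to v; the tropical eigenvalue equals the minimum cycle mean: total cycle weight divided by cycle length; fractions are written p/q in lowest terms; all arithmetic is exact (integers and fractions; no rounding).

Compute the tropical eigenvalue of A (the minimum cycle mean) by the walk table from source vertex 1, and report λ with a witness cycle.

q=0: [0, ∞, ∞, ∞]
q=1: [10, ∞, 20, 1]
q=2: [0, 8, 5, 11]
q=3: [10, -4, 3, 1]
q=4: [0, -6, -9, -7]
Optimal cycle mean attained by: cycle 2->3->2, total (-5) + (-9), length 2.
Answer: λ = -7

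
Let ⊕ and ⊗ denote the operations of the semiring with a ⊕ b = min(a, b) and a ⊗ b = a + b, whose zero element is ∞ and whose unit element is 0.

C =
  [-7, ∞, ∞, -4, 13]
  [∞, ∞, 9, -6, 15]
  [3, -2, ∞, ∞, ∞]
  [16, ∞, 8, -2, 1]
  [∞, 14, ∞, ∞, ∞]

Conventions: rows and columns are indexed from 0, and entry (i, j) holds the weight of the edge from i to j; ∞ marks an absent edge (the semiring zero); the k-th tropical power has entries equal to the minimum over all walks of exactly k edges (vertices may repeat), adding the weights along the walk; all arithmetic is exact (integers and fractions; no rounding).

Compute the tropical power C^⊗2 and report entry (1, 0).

C^⊗2:
  [-14, 27, 4, -11, -3]
  [10, 7, 2, -8, -5]
  [-4, ∞, 7, -8, 13]
  [9, 6, 6, -4, -1]
  [∞, ∞, 23, 8, 29]
Key observation: the optimum is the walk 1->3->0, with weight (-6) + 16 = 10.
Optimal value attained by: walk 1->3->0.
Answer: (C^⊗2)[1][0] = 10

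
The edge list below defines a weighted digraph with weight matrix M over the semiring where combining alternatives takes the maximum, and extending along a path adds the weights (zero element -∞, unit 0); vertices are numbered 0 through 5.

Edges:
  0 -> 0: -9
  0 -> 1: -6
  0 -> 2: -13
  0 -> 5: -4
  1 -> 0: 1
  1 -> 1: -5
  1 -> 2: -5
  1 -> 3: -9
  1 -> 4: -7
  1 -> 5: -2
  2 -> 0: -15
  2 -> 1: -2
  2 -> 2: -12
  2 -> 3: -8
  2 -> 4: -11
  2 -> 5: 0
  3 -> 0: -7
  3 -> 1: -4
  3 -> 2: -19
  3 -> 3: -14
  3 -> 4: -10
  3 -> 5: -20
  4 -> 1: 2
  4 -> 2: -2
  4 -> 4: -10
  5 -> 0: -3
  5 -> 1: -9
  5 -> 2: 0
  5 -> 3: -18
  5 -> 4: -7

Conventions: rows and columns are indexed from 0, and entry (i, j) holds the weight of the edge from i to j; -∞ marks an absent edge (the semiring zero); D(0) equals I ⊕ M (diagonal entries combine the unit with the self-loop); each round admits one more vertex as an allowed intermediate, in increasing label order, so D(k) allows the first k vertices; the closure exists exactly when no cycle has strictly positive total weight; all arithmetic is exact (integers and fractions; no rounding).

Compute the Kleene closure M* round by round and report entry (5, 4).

D(0):
  [0, -6, -13, -∞, -∞, -4]
  [1, 0, -5, -9, -7, -2]
  [-15, -2, 0, -8, -11, 0]
  [-7, -4, -19, 0, -10, -20]
  [-∞, 2, -2, -∞, 0, -∞]
  [-3, -9, 0, -18, -7, 0]
D(1):
  [0, -6, -13, -∞, -∞, -4]
  [1, 0, -5, -9, -7, -2]
  [-15, -2, 0, -8, -11, 0]
  [-7, -4, -19, 0, -10, -11]
  [-∞, 2, -2, -∞, 0, -∞]
  [-3, -9, 0, -18, -7, 0]
D(2):
  [0, -6, -11, -15, -13, -4]
  [1, 0, -5, -9, -7, -2]
  [-1, -2, 0, -8, -9, 0]
  [-3, -4, -9, 0, -10, -6]
  [3, 2, -2, -7, 0, 0]
  [-3, -9, 0, -18, -7, 0]
D(3):
  [0, -6, -11, -15, -13, -4]
  [1, 0, -5, -9, -7, -2]
  [-1, -2, 0, -8, -9, 0]
  [-3, -4, -9, 0, -10, -6]
  [3, 2, -2, -7, 0, 0]
  [-1, -2, 0, -8, -7, 0]
D(4):
  [0, -6, -11, -15, -13, -4]
  [1, 0, -5, -9, -7, -2]
  [-1, -2, 0, -8, -9, 0]
  [-3, -4, -9, 0, -10, -6]
  [3, 2, -2, -7, 0, 0]
  [-1, -2, 0, -8, -7, 0]
D(5):
  [0, -6, -11, -15, -13, -4]
  [1, 0, -5, -9, -7, -2]
  [-1, -2, 0, -8, -9, 0]
  [-3, -4, -9, 0, -10, -6]
  [3, 2, -2, -7, 0, 0]
  [-1, -2, 0, -8, -7, 0]
D(6):
  [0, -6, -4, -12, -11, -4]
  [1, 0, -2, -9, -7, -2]
  [-1, -2, 0, -8, -7, 0]
  [-3, -4, -6, 0, -10, -6]
  [3, 2, 0, -7, 0, 0]
  [-1, -2, 0, -8, -7, 0]
Answer: M*[5][4] = -7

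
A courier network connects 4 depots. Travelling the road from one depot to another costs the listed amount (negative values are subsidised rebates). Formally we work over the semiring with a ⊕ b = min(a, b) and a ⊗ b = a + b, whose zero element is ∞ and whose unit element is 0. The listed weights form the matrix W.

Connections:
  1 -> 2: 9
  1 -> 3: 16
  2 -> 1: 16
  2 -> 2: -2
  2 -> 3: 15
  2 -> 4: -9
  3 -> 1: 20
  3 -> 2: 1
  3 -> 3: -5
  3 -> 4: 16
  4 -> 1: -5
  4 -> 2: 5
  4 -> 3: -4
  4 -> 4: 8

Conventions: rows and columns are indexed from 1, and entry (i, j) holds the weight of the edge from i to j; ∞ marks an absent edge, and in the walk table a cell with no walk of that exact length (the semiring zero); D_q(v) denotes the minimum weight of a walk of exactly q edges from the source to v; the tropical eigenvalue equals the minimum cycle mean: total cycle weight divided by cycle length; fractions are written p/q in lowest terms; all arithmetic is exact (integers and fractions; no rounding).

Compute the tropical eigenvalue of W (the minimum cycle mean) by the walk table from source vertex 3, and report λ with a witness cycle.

q=0: [∞, ∞, 0, ∞]
q=1: [20, 1, -5, 16]
q=2: [11, -4, -10, -8]
q=3: [-13, -9, -15, -13]
q=4: [-18, -14, -20, -18]
Optimal cycle mean attained by: cycle 3->3, total (-5), length 1.
Answer: λ = -5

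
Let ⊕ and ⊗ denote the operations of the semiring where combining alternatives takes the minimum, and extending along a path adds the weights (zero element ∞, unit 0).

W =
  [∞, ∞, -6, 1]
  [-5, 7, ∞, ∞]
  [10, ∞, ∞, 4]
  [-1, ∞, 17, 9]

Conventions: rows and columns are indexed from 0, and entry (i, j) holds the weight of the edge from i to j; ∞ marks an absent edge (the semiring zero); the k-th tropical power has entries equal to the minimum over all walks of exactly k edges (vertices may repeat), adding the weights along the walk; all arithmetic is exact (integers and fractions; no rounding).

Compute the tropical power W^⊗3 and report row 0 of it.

W^⊗2:
  [0, ∞, 18, -2]
  [2, 14, -11, -4]
  [3, ∞, 4, 11]
  [8, ∞, -7, 0]
W^⊗3:
  [-3, ∞, -6, 1]
  [-5, 21, -4, -7]
  [10, ∞, -3, 4]
  [-1, ∞, 2, -3]
Answer: row 0 of W^⊗3 = [-3, ∞, -6, 1]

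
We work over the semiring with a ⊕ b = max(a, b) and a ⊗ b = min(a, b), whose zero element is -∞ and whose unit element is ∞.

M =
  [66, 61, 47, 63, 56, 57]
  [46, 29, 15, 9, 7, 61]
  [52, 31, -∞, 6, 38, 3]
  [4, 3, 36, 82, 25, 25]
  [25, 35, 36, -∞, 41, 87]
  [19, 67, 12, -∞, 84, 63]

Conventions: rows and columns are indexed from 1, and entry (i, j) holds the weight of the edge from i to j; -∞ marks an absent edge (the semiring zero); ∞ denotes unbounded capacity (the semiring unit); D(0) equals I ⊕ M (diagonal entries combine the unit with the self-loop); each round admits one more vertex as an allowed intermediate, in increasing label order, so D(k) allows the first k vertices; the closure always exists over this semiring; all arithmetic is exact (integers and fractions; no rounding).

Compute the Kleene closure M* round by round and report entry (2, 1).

D(0):
  [∞, 61, 47, 63, 56, 57]
  [46, ∞, 15, 9, 7, 61]
  [52, 31, ∞, 6, 38, 3]
  [4, 3, 36, ∞, 25, 25]
  [25, 35, 36, -∞, ∞, 87]
  [19, 67, 12, -∞, 84, ∞]
D(1):
  [∞, 61, 47, 63, 56, 57]
  [46, ∞, 46, 46, 46, 61]
  [52, 52, ∞, 52, 52, 52]
  [4, 4, 36, ∞, 25, 25]
  [25, 35, 36, 25, ∞, 87]
  [19, 67, 19, 19, 84, ∞]
D(2):
  [∞, 61, 47, 63, 56, 61]
  [46, ∞, 46, 46, 46, 61]
  [52, 52, ∞, 52, 52, 52]
  [4, 4, 36, ∞, 25, 25]
  [35, 35, 36, 35, ∞, 87]
  [46, 67, 46, 46, 84, ∞]
D(3):
  [∞, 61, 47, 63, 56, 61]
  [46, ∞, 46, 46, 46, 61]
  [52, 52, ∞, 52, 52, 52]
  [36, 36, 36, ∞, 36, 36]
  [36, 36, 36, 36, ∞, 87]
  [46, 67, 46, 46, 84, ∞]
D(4):
  [∞, 61, 47, 63, 56, 61]
  [46, ∞, 46, 46, 46, 61]
  [52, 52, ∞, 52, 52, 52]
  [36, 36, 36, ∞, 36, 36]
  [36, 36, 36, 36, ∞, 87]
  [46, 67, 46, 46, 84, ∞]
D(5):
  [∞, 61, 47, 63, 56, 61]
  [46, ∞, 46, 46, 46, 61]
  [52, 52, ∞, 52, 52, 52]
  [36, 36, 36, ∞, 36, 36]
  [36, 36, 36, 36, ∞, 87]
  [46, 67, 46, 46, 84, ∞]
D(6):
  [∞, 61, 47, 63, 61, 61]
  [46, ∞, 46, 46, 61, 61]
  [52, 52, ∞, 52, 52, 52]
  [36, 36, 36, ∞, 36, 36]
  [46, 67, 46, 46, ∞, 87]
  [46, 67, 46, 46, 84, ∞]
Answer: M*[2][1] = 46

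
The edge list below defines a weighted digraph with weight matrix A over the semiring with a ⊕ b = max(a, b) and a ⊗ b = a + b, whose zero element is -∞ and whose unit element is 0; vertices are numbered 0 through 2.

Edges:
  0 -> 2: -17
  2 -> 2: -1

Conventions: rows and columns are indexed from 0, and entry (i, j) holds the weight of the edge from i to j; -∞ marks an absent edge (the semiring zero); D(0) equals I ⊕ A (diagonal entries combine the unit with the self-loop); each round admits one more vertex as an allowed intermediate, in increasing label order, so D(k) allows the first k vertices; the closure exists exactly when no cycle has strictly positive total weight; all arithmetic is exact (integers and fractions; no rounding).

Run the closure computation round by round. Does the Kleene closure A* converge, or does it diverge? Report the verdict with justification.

D(0):
  [0, -∞, -17]
  [-∞, 0, -∞]
  [-∞, -∞, 0]
D(1):
  [0, -∞, -17]
  [-∞, 0, -∞]
  [-∞, -∞, 0]
D(2):
  [0, -∞, -17]
  [-∞, 0, -∞]
  [-∞, -∞, 0]
D(3):
  [0, -∞, -17]
  [-∞, 0, -∞]
  [-∞, -∞, 0]
Key observation: every diagonal entry stays at the unit through all rounds, so no improving cycle exists.
Answer: CONVERGES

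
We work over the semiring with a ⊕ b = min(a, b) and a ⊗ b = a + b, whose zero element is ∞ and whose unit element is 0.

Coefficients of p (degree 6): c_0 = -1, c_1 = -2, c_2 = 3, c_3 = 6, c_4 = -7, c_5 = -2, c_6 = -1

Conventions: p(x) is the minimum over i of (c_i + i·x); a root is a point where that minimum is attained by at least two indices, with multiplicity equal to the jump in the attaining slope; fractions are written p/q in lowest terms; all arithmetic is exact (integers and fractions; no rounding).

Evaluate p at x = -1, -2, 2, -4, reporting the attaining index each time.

p(-1) = min(-1+0·(-1)=-1, -2+1·(-1)=-3, 3+2·(-1)=1, 6+3·(-1)=3, -7+4·(-1)=-11, -2+5·(-1)=-7, -1+6·(-1)=-7) = -11 (attained by i=4)
p(-2) = min(-1+0·(-2)=-1, -2+1·(-2)=-4, 3+2·(-2)=-1, 6+3·(-2)=0, -7+4·(-2)=-15, -2+5·(-2)=-12, -1+6·(-2)=-13) = -15 (attained by i=4)
p(2) = min(-1+0·2=-1, -2+1·2=0, 3+2·2=7, 6+3·2=12, -7+4·2=1, -2+5·2=8, -1+6·2=11) = -1 (attained by i=0)
p(-4) = min(-1+0·(-4)=-1, -2+1·(-4)=-6, 3+2·(-4)=-5, 6+3·(-4)=-6, -7+4·(-4)=-23, -2+5·(-4)=-22, -1+6·(-4)=-25) = -25 (attained by i=6)
Answer: p(-1) = -11; p(-2) = -15; p(2) = -1; p(-4) = -25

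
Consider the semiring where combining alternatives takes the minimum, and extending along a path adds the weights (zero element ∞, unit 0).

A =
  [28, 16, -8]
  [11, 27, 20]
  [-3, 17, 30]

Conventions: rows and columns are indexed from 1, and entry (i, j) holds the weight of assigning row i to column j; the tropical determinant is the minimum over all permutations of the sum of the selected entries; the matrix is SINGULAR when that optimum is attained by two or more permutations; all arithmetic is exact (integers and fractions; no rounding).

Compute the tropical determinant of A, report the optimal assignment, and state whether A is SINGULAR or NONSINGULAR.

σ = (1, 2, 3): 28 + 27 + 30 = 85
σ = (1, 3, 2): 28 + 20 + 17 = 65
σ = (2, 1, 3): 16 + 11 + 30 = 57
σ = (2, 3, 1): 16 + 20 + (-3) = 33
σ = (3, 1, 2): (-8) + 11 + 17 = 20
σ = (3, 2, 1): (-8) + 27 + (-3) = 16
Optimal value attained by: σ = (3, 2, 1).
Answer: det⊕(A) = 16; verdict: NONSINGULAR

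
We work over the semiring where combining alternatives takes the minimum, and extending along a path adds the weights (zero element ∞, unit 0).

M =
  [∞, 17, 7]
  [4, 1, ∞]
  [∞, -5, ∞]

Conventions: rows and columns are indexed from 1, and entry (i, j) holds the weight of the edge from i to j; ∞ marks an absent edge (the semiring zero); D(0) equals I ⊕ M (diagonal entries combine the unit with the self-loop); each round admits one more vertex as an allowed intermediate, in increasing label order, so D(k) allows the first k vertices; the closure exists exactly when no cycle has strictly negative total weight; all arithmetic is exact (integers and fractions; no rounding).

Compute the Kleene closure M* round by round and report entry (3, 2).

D(0):
  [0, 17, 7]
  [4, 0, ∞]
  [∞, -5, 0]
D(1):
  [0, 17, 7]
  [4, 0, 11]
  [∞, -5, 0]
D(2):
  [0, 17, 7]
  [4, 0, 11]
  [-1, -5, 0]
D(3):
  [0, 2, 7]
  [4, 0, 11]
  [-1, -5, 0]
Answer: M*[3][2] = -5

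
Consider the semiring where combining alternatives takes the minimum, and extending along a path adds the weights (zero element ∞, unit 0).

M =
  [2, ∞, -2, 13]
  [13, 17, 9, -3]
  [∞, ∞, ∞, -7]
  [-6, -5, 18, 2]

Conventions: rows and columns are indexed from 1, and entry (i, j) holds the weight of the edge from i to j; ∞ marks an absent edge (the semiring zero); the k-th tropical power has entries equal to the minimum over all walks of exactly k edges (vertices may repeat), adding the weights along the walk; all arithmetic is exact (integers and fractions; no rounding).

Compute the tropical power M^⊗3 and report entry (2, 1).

M^⊗2:
  [4, 8, 0, -9]
  [-9, -8, 11, -1]
  [-13, -12, 11, -5]
  [-4, -3, -8, -8]
M^⊗3:
  [-15, -14, 2, -7]
  [-7, -6, -11, -11]
  [-11, -10, -15, -15]
  [-14, -13, -6, -15]
Key observation: the optimum is the walk 2->4->1->1, with weight (-3) + (-6) + 2 = -7.
Optimal value attained by: walk 2->4->1->1.
Answer: (M^⊗3)[2][1] = -7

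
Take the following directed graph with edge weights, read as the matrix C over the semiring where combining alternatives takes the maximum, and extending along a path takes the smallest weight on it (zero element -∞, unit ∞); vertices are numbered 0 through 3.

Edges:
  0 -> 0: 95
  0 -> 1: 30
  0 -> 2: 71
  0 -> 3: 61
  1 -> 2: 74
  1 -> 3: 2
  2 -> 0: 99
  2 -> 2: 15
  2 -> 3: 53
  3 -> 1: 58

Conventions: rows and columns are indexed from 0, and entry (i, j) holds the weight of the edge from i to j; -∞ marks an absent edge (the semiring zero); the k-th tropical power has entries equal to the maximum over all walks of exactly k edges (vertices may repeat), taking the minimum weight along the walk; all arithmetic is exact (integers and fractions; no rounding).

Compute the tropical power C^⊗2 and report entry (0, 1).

C^⊗2:
  [95, 58, 71, 61]
  [74, 2, 15, 53]
  [95, 53, 71, 61]
  [-∞, -∞, 58, 2]
Key observation: the optimum is the walk 0->3->1, with weight 61 min 58 = 58.
Optimal value attained by: walk 0->3->1.
Answer: (C^⊗2)[0][1] = 58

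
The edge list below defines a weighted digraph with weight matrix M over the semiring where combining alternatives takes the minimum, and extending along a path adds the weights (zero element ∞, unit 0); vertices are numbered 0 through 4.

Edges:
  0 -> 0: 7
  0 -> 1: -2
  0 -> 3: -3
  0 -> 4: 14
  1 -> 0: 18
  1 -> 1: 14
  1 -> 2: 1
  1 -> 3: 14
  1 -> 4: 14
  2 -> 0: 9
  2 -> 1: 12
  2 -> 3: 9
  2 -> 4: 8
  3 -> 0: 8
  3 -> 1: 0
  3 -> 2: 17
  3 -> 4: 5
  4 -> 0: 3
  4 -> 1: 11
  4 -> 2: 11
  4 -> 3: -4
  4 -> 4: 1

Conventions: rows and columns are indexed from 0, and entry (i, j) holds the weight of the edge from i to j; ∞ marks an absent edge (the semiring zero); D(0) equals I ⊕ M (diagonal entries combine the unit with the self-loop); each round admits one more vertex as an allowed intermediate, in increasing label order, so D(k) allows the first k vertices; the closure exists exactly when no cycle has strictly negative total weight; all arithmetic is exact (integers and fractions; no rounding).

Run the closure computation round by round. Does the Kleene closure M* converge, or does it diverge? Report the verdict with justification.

D(0):
  [0, -2, ∞, -3, 14]
  [18, 0, 1, 14, 14]
  [9, 12, 0, 9, 8]
  [8, 0, 17, 0, 5]
  [3, 11, 11, -4, 0]
D(1):
  [0, -2, ∞, -3, 14]
  [18, 0, 1, 14, 14]
  [9, 7, 0, 6, 8]
  [8, 0, 17, 0, 5]
  [3, 1, 11, -4, 0]
D(2):
  [0, -2, -1, -3, 12]
  [18, 0, 1, 14, 14]
  [9, 7, 0, 6, 8]
  [8, 0, 1, 0, 5]
  [3, 1, 2, -4, 0]
D(3):
  [0, -2, -1, -3, 7]
  [10, 0, 1, 7, 9]
  [9, 7, 0, 6, 8]
  [8, 0, 1, 0, 5]
  [3, 1, 2, -4, 0]
D(4):
  [0, -3, -2, -3, 2]
  [10, 0, 1, 7, 9]
  [9, 6, 0, 6, 8]
  [8, 0, 1, 0, 5]
  [3, -4, -3, -4, 0]
D(5):
  [0, -3, -2, -3, 2]
  [10, 0, 1, 5, 9]
  [9, 4, 0, 4, 8]
  [8, 0, 1, 0, 5]
  [3, -4, -3, -4, 0]
Key observation: every diagonal entry stays at the unit through all rounds, so no improving cycle exists.
Answer: CONVERGES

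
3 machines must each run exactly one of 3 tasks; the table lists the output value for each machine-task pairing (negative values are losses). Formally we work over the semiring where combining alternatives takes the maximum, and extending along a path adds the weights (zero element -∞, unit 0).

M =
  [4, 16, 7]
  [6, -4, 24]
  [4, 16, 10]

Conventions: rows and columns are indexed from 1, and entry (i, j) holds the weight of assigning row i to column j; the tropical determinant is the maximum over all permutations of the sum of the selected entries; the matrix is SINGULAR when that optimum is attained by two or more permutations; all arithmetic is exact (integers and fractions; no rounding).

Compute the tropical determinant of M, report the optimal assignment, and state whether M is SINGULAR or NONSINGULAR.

σ = (1, 2, 3): 4 + (-4) + 10 = 10
σ = (1, 3, 2): 4 + 24 + 16 = 44
σ = (2, 1, 3): 16 + 6 + 10 = 32
σ = (2, 3, 1): 16 + 24 + 4 = 44
σ = (3, 1, 2): 7 + 6 + 16 = 29
σ = (3, 2, 1): 7 + (-4) + 4 = 7
Optimal value attained by: σ = (1, 3, 2).
Answer: det⊕(M) = 44; verdict: SINGULAR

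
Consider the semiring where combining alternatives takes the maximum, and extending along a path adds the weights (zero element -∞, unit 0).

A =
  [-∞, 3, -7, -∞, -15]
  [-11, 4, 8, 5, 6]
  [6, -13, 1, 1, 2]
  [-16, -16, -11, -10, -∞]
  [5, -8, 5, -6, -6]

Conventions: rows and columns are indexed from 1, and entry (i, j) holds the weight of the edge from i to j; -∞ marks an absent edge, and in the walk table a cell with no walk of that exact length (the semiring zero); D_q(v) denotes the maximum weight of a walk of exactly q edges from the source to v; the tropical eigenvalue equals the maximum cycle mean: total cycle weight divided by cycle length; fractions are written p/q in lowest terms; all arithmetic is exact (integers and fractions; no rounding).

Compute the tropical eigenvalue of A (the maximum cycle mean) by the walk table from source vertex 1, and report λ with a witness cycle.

q=0: [0, -∞, -∞, -∞, -∞]
q=1: [-∞, 3, -7, -∞, -15]
q=2: [-1, 7, 11, 8, 9]
q=3: [17, 11, 15, 12, 13]
q=4: [21, 20, 19, 16, 17]
q=5: [25, 24, 28, 25, 26]
Optimal cycle mean attained by: cycle 1->2->3->1, total 3 + 8 + 6, length 3.
Answer: λ = 17/3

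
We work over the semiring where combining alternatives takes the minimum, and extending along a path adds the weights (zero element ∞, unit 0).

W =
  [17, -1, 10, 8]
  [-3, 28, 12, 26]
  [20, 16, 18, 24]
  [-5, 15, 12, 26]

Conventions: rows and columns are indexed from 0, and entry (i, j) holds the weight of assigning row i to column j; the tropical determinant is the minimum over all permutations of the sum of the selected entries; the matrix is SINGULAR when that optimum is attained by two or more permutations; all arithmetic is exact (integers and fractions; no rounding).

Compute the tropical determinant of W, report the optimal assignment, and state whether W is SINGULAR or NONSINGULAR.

σ = (0, 1, 2, 3): 17 + 28 + 18 + 26 = 89
σ = (0, 1, 3, 2): 17 + 28 + 24 + 12 = 81
σ = (0, 2, 1, 3): 17 + 12 + 16 + 26 = 71
σ = (0, 2, 3, 1): 17 + 12 + 24 + 15 = 68
σ = (0, 3, 1, 2): 17 + 26 + 16 + 12 = 71
σ = (0, 3, 2, 1): 17 + 26 + 18 + 15 = 76
σ = (1, 0, 2, 3): (-1) + (-3) + 18 + 26 = 40
σ = (1, 0, 3, 2): (-1) + (-3) + 24 + 12 = 32
σ = (1, 2, 0, 3): (-1) + 12 + 20 + 26 = 57
σ = (1, 2, 3, 0): (-1) + 12 + 24 + (-5) = 30
σ = (1, 3, 0, 2): (-1) + 26 + 20 + 12 = 57
σ = (1, 3, 2, 0): (-1) + 26 + 18 + (-5) = 38
σ = (2, 0, 1, 3): 10 + (-3) + 16 + 26 = 49
σ = (2, 0, 3, 1): 10 + (-3) + 24 + 15 = 46
σ = (2, 1, 0, 3): 10 + 28 + 20 + 26 = 84
σ = (2, 1, 3, 0): 10 + 28 + 24 + (-5) = 57
σ = (2, 3, 0, 1): 10 + 26 + 20 + 15 = 71
σ = (2, 3, 1, 0): 10 + 26 + 16 + (-5) = 47
σ = (3, 0, 1, 2): 8 + (-3) + 16 + 12 = 33
σ = (3, 0, 2, 1): 8 + (-3) + 18 + 15 = 38
σ = (3, 1, 0, 2): 8 + 28 + 20 + 12 = 68
σ = (3, 1, 2, 0): 8 + 28 + 18 + (-5) = 49
σ = (3, 2, 0, 1): 8 + 12 + 20 + 15 = 55
σ = (3, 2, 1, 0): 8 + 12 + 16 + (-5) = 31
Optimal value attained by: σ = (1, 2, 3, 0).
Answer: det⊕(W) = 30; verdict: NONSINGULAR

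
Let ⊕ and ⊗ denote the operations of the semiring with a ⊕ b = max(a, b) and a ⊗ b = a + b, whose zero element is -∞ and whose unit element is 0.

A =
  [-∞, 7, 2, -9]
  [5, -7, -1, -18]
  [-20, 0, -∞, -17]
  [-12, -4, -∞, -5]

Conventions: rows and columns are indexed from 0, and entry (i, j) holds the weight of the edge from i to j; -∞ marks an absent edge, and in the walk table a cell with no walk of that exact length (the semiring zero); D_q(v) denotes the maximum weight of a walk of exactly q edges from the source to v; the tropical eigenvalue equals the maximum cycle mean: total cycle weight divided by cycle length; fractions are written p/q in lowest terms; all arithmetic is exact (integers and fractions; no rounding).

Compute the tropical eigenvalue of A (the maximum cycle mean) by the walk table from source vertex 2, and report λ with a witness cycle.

q=0: [-∞, -∞, 0, -∞]
q=1: [-20, 0, -∞, -17]
q=2: [5, -7, -1, -18]
q=3: [-2, 12, 7, -4]
q=4: [17, 7, 11, -6]
Optimal cycle mean attained by: cycle 0->1->0, total 7 + 5, length 2.
Answer: λ = 6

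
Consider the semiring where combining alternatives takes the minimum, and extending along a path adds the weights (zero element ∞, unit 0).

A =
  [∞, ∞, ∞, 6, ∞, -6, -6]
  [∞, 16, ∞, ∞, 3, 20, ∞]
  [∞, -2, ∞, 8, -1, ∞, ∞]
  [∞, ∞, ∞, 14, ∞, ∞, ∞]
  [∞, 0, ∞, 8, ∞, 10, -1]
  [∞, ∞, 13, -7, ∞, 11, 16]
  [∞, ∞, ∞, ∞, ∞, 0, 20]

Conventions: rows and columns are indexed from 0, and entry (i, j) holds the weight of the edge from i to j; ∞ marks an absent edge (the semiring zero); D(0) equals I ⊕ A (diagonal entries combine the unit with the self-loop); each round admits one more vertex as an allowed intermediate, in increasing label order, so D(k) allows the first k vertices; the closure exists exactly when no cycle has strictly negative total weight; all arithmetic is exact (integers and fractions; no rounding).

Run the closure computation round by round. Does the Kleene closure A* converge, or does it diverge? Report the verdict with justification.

D(0):
  [0, ∞, ∞, 6, ∞, -6, -6]
  [∞, 0, ∞, ∞, 3, 20, ∞]
  [∞, -2, 0, 8, -1, ∞, ∞]
  [∞, ∞, ∞, 0, ∞, ∞, ∞]
  [∞, 0, ∞, 8, 0, 10, -1]
  [∞, ∞, 13, -7, ∞, 0, 16]
  [∞, ∞, ∞, ∞, ∞, 0, 0]
D(1):
  [0, ∞, ∞, 6, ∞, -6, -6]
  [∞, 0, ∞, ∞, 3, 20, ∞]
  [∞, -2, 0, 8, -1, ∞, ∞]
  [∞, ∞, ∞, 0, ∞, ∞, ∞]
  [∞, 0, ∞, 8, 0, 10, -1]
  [∞, ∞, 13, -7, ∞, 0, 16]
  [∞, ∞, ∞, ∞, ∞, 0, 0]
D(2):
  [0, ∞, ∞, 6, ∞, -6, -6]
  [∞, 0, ∞, ∞, 3, 20, ∞]
  [∞, -2, 0, 8, -1, 18, ∞]
  [∞, ∞, ∞, 0, ∞, ∞, ∞]
  [∞, 0, ∞, 8, 0, 10, -1]
  [∞, ∞, 13, -7, ∞, 0, 16]
  [∞, ∞, ∞, ∞, ∞, 0, 0]
D(3):
  [0, ∞, ∞, 6, ∞, -6, -6]
  [∞, 0, ∞, ∞, 3, 20, ∞]
  [∞, -2, 0, 8, -1, 18, ∞]
  [∞, ∞, ∞, 0, ∞, ∞, ∞]
  [∞, 0, ∞, 8, 0, 10, -1]
  [∞, 11, 13, -7, 12, 0, 16]
  [∞, ∞, ∞, ∞, ∞, 0, 0]
D(4):
  [0, ∞, ∞, 6, ∞, -6, -6]
  [∞, 0, ∞, ∞, 3, 20, ∞]
  [∞, -2, 0, 8, -1, 18, ∞]
  [∞, ∞, ∞, 0, ∞, ∞, ∞]
  [∞, 0, ∞, 8, 0, 10, -1]
  [∞, 11, 13, -7, 12, 0, 16]
  [∞, ∞, ∞, ∞, ∞, 0, 0]
D(5):
  [0, ∞, ∞, 6, ∞, -6, -6]
  [∞, 0, ∞, 11, 3, 13, 2]
  [∞, -2, 0, 7, -1, 9, -2]
  [∞, ∞, ∞, 0, ∞, ∞, ∞]
  [∞, 0, ∞, 8, 0, 10, -1]
  [∞, 11, 13, -7, 12, 0, 11]
  [∞, ∞, ∞, ∞, ∞, 0, 0]
D(6):
  [0, 5, 7, -13, 6, -6, -6]
  [∞, 0, 26, 6, 3, 13, 2]
  [∞, -2, 0, 2, -1, 9, -2]
  [∞, ∞, ∞, 0, ∞, ∞, ∞]
  [∞, 0, 23, 3, 0, 10, -1]
  [∞, 11, 13, -7, 12, 0, 11]
  [∞, 11, 13, -7, 12, 0, 0]
D(7):
  [0, 5, 7, -13, 6, -6, -6]
  [∞, 0, 15, -5, 3, 2, 2]
  [∞, -2, 0, -9, -1, -2, -2]
  [∞, ∞, ∞, 0, ∞, ∞, ∞]
  [∞, 0, 12, -8, 0, -1, -1]
  [∞, 11, 13, -7, 12, 0, 11]
  [∞, 11, 13, -7, 12, 0, 0]
Key observation: every diagonal entry stays at the unit through all rounds, so no improving cycle exists.
Answer: CONVERGES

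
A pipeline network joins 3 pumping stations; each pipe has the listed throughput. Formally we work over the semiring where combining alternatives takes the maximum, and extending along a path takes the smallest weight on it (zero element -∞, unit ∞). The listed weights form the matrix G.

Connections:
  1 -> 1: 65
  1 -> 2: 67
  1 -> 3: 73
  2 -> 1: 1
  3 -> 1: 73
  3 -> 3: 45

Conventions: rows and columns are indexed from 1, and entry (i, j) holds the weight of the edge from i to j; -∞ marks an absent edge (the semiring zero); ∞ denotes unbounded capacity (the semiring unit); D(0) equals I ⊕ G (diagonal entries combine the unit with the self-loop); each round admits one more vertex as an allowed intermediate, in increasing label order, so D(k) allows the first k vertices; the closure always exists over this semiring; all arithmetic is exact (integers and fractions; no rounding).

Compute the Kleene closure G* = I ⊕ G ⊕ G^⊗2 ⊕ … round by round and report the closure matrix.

D(0):
  [∞, 67, 73]
  [1, ∞, -∞]
  [73, -∞, ∞]
D(1):
  [∞, 67, 73]
  [1, ∞, 1]
  [73, 67, ∞]
D(2):
  [∞, 67, 73]
  [1, ∞, 1]
  [73, 67, ∞]
D(3):
  [∞, 67, 73]
  [1, ∞, 1]
  [73, 67, ∞]
Answer: G* = [[∞, 67, 73], [1, ∞, 1], [73, 67, ∞]]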